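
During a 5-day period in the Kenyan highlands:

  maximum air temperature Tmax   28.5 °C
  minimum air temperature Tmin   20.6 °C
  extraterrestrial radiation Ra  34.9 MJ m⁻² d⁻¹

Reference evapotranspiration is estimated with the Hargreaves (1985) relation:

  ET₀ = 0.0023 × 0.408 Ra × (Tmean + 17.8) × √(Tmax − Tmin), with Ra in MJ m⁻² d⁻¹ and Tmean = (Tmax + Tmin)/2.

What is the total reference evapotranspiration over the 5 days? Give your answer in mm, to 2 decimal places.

19.49 mm

Tmean = (28.5 + 20.6)/2 = 24.55 °C
0.408 Ra = 0.408 × 34.9 = 14.2392 mm/d equivalent
ET₀ = 0.0023 × 14.2392 × (24.55 + 17.8) × √7.9 = 0.0023 × 14.2392 × 42.35 × 2.8107 = 3.8984 mm/d
Over 5 days: 3.8984 × 5 = 19.492 mm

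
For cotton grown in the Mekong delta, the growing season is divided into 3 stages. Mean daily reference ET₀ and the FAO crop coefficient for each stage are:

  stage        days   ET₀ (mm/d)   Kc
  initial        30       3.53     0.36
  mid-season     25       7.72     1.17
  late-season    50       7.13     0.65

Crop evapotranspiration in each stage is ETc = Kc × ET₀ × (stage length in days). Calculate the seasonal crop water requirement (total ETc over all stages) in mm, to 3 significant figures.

initial: 0.36 × 3.53 × 30 = 38.12 mm
mid-season: 1.17 × 7.72 × 25 = 225.81 mm
late-season: 0.65 × 7.13 × 50 = 231.73 mm
Seasonal total = 495.66 mm

496 mm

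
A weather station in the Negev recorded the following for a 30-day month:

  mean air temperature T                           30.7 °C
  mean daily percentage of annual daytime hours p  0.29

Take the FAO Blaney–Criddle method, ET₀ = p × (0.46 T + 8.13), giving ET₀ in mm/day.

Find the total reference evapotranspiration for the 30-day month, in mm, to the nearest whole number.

ET₀ = 0.29 × (0.46 × 30.7 + 8.13) = 0.29 × 22.252 = 6.4531 mm/d
Monthly total = 6.4531 × 30 = 193.593 mm

194 mm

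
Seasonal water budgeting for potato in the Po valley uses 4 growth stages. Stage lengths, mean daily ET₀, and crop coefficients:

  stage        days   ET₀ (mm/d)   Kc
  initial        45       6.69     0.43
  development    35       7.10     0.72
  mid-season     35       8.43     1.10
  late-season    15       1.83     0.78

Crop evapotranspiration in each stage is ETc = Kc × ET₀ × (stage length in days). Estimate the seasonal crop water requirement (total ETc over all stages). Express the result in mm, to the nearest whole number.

initial: 0.43 × 6.69 × 45 = 129.45 mm
development: 0.72 × 7.10 × 35 = 178.92 mm
mid-season: 1.10 × 8.43 × 35 = 324.56 mm
late-season: 0.78 × 1.83 × 15 = 21.41 mm
Seasonal total = 654.34 mm

654 mm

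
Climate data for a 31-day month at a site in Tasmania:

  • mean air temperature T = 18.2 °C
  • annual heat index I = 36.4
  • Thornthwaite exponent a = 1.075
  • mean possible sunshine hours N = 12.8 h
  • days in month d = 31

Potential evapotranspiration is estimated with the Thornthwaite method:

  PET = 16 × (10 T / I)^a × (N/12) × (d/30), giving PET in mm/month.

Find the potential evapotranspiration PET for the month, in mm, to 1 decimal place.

10T/I = 10 × 18.2 / 36.4 = 5.0000
(10T/I)^a = 5.0000^1.075 = 5.6415
Uncorrected PET = 16 × 5.6415 = 90.264 mm
Correction = (N/12)(d/30) = (12.8/12)(31/30) = 1.1022
PET = 90.264 × 1.1022 = 99.489 mm/month

99.5 mm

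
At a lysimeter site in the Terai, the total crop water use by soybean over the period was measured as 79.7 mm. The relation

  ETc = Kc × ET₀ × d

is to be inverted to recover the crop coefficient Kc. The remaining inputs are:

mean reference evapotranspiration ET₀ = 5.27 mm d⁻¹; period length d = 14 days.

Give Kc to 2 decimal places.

ETc = Kc × ET₀ × d  ⇒  Kc = ETc / (ET₀ × d)
Kc = 79.7 / (5.27 × 14) = 79.7 / 73.78 = 1.0802

1.08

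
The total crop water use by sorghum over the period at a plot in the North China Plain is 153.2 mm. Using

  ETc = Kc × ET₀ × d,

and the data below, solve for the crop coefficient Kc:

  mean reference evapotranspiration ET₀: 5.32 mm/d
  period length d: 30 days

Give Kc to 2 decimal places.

ETc = Kc × ET₀ × d  ⇒  Kc = ETc / (ET₀ × d)
Kc = 153.2 / (5.32 × 30) = 153.2 / 159.60 = 0.9599

0.96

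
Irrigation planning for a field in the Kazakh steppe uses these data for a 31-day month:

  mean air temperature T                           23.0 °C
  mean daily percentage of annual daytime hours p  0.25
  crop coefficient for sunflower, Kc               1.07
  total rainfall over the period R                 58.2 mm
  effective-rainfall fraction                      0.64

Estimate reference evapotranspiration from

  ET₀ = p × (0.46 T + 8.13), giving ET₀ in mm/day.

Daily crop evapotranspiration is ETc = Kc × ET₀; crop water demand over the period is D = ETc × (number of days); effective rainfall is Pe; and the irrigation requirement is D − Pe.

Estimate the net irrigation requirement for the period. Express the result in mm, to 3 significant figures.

118 mm

ET₀ = 0.25 × (0.46 × 23.0 + 8.13) = 0.25 × 18.710 = 4.6775 mm/d
ETc = Kc × ET₀ = 1.07 × 4.6775 = 5.0049 mm/d
Crop demand D = ETc × 31 d = 5.0049 × 31 = 155.152 mm
Pe = 0.64 × 58.2 = 37.248 mm
D − Pe = 155.152 − 37.248 = 117.904 mm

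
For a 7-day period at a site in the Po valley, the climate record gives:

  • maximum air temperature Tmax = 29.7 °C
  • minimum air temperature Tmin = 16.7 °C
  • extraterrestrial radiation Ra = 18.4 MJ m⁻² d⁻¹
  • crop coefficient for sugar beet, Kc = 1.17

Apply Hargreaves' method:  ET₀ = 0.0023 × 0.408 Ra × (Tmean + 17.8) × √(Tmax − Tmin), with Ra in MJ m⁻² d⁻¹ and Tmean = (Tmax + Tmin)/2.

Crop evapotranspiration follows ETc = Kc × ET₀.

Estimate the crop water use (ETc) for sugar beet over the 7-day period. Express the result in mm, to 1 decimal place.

20.9 mm

Tmean = (29.7 + 16.7)/2 = 23.20 °C
0.408 Ra = 0.408 × 18.4 = 7.5072 mm/d equivalent
ET₀ = 0.0023 × 7.5072 × (23.20 + 17.8) × √13.0 = 0.0023 × 7.5072 × 41.00 × 3.6056 = 2.5525 mm/d
ETc = Kc × ET₀ = 1.17 × 2.5525 = 2.9864 mm/d
Over 7 days: 2.9864 × 7 = 20.905 mm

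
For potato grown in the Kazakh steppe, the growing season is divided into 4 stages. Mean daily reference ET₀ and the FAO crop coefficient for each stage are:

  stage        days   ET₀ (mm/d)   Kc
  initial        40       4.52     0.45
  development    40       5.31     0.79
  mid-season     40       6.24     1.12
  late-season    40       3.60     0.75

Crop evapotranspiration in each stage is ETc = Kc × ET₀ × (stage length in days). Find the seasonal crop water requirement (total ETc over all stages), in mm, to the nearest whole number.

initial: 0.45 × 4.52 × 40 = 81.36 mm
development: 0.79 × 5.31 × 40 = 167.80 mm
mid-season: 1.12 × 6.24 × 40 = 279.55 mm
late-season: 0.75 × 3.60 × 40 = 108.00 mm
Seasonal total = 636.71 mm

637 mm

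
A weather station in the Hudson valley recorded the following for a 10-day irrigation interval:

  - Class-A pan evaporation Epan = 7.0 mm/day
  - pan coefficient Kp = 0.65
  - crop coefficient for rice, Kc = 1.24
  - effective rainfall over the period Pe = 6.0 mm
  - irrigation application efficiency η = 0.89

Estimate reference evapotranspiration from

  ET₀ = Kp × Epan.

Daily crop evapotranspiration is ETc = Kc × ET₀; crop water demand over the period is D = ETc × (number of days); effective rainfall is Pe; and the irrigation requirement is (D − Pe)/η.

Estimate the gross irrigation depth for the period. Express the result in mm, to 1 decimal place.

ET₀ = 0.65 × 7.0 = 4.5500 mm/d
ETc = Kc × ET₀ = 1.24 × 4.5500 = 5.6420 mm/d
Crop demand D = ETc × 10 d = 5.6420 × 10 = 56.420 mm
D − Pe = 56.420 − 6.0 = 50.420 mm
Gross irrigation = 50.420 / 0.89 = 56.652 mm

56.7 mm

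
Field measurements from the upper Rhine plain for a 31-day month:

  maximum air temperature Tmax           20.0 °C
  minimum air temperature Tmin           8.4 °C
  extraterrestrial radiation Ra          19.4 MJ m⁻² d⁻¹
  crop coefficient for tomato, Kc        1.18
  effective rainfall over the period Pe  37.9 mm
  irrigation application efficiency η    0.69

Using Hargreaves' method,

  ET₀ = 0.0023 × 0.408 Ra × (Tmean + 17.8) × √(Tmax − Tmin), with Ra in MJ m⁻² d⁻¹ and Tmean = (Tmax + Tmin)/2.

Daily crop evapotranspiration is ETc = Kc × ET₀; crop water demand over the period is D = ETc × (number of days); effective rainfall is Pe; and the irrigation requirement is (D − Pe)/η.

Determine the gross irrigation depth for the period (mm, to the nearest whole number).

Tmean = (20.0 + 8.4)/2 = 14.20 °C
0.408 Ra = 0.408 × 19.4 = 7.9152 mm/d equivalent
ET₀ = 0.0023 × 7.9152 × (14.20 + 17.8) × √11.6 = 0.0023 × 7.9152 × 32.00 × 3.4059 = 1.9841 mm/d
ETc = Kc × ET₀ = 1.18 × 1.9841 = 2.3412 mm/d
Crop demand D = ETc × 31 d = 2.3412 × 31 = 72.577 mm
D − Pe = 72.577 − 37.9 = 34.677 mm
Gross irrigation = 34.677 / 0.69 = 50.257 mm

50 mm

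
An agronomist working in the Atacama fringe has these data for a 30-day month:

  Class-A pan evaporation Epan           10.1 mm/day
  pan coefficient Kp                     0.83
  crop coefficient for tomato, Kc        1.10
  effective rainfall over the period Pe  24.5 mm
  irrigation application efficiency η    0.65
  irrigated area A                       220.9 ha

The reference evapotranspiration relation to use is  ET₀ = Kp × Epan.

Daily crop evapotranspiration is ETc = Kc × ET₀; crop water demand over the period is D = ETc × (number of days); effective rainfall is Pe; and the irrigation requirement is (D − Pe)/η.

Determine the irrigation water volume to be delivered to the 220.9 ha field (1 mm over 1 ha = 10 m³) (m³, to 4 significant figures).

856900 m³

ET₀ = 0.83 × 10.1 = 8.3830 mm/d
ETc = Kc × ET₀ = 1.10 × 8.3830 = 9.2213 mm/d
Crop demand D = ETc × 30 d = 9.2213 × 30 = 276.639 mm
D − Pe = 276.639 − 24.5 = 252.139 mm
Gross irrigation = 252.139 / 0.65 = 387.906 mm
Volume = 387.906 mm × 220.9 ha × 10 = 856884.4 m³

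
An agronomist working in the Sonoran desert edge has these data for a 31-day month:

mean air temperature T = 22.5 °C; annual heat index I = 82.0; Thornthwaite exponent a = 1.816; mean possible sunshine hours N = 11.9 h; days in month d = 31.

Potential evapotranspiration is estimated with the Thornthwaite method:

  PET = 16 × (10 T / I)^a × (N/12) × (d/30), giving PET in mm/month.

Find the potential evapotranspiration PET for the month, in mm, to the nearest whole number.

10T/I = 10 × 22.5 / 82.0 = 2.7439
(10T/I)^a = 2.7439^1.816 = 6.2528
Uncorrected PET = 16 × 6.2528 = 100.045 mm
Correction = (N/12)(d/30) = (11.9/12)(31/30) = 1.0247
PET = 100.045 × 1.0247 = 102.516 mm/month

103 mm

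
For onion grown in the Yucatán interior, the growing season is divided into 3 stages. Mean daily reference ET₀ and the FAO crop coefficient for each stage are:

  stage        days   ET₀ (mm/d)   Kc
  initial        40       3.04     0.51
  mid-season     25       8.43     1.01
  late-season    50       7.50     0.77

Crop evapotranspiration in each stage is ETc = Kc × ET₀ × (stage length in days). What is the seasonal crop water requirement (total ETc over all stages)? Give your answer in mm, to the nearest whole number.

initial: 0.51 × 3.04 × 40 = 62.02 mm
mid-season: 1.01 × 8.43 × 25 = 212.86 mm
late-season: 0.77 × 7.50 × 50 = 288.75 mm
Seasonal total = 563.63 mm

564 mm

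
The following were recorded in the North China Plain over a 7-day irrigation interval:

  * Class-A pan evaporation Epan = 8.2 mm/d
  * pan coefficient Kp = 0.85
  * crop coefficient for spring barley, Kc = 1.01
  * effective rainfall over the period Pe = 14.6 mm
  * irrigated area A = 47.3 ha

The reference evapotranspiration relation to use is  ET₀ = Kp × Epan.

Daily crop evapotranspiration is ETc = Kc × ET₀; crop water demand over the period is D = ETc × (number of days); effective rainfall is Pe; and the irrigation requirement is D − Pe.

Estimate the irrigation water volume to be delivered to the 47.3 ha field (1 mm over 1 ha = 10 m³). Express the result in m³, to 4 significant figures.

16400 m³

ET₀ = 0.85 × 8.2 = 6.9700 mm/d
ETc = Kc × ET₀ = 1.01 × 6.9700 = 7.0397 mm/d
Crop demand D = ETc × 7 d = 7.0397 × 7 = 49.278 mm
D − Pe = 49.278 − 14.6 = 34.678 mm
Volume = 34.678 mm × 47.3 ha × 10 = 16402.7 m³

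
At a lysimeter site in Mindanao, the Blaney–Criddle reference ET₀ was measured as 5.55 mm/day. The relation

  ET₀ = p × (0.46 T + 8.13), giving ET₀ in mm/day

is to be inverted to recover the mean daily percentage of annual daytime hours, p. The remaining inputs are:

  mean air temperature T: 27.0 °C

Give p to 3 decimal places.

0.270

p = ET₀ / (0.46 T + 8.13) = 5.55 / (0.46 × 27.0 + 8.13) = 5.55 / 20.550 = 0.2701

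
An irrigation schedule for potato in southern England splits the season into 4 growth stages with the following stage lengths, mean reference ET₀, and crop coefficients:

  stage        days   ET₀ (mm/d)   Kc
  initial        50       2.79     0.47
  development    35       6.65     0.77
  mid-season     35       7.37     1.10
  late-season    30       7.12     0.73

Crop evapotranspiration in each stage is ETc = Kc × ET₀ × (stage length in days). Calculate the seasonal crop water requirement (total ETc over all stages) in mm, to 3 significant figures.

684 mm

initial: 0.47 × 2.79 × 50 = 65.57 mm
development: 0.77 × 6.65 × 35 = 179.22 mm
mid-season: 1.10 × 7.37 × 35 = 283.75 mm
late-season: 0.73 × 7.12 × 30 = 155.93 mm
Seasonal total = 684.47 mm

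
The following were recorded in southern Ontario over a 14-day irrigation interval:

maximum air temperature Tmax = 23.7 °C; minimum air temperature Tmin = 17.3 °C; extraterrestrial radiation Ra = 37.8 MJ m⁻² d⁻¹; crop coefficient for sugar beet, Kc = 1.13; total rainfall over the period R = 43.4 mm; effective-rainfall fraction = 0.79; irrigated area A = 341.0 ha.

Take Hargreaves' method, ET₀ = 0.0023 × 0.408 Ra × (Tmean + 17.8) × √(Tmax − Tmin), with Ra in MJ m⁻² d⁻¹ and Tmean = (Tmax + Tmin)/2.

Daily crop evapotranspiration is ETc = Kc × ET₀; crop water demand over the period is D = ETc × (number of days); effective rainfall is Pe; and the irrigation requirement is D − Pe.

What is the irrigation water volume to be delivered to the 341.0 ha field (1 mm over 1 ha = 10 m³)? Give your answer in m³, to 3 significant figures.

68500 m³

Tmean = (23.7 + 17.3)/2 = 20.50 °C
0.408 Ra = 0.408 × 37.8 = 15.4224 mm/d equivalent
ET₀ = 0.0023 × 15.4224 × (20.50 + 17.8) × √6.4 = 0.0023 × 15.4224 × 38.30 × 2.5298 = 3.4369 mm/d
ETc = Kc × ET₀ = 1.13 × 3.4369 = 3.8837 mm/d
Crop demand D = ETc × 14 d = 3.8837 × 14 = 54.372 mm
Pe = 0.79 × 43.4 = 34.286 mm
D − Pe = 54.372 − 34.286 = 20.086 mm
Volume = 20.086 mm × 341.0 ha × 10 = 68493.3 m³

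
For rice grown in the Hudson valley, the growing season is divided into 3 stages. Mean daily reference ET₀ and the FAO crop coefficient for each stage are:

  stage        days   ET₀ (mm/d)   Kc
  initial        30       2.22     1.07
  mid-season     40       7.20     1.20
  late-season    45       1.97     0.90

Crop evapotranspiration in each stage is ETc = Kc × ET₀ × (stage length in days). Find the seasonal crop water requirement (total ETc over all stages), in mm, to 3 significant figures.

497 mm

initial: 1.07 × 2.22 × 30 = 71.26 mm
mid-season: 1.20 × 7.20 × 40 = 345.60 mm
late-season: 0.90 × 1.97 × 45 = 79.79 mm
Seasonal total = 496.65 mm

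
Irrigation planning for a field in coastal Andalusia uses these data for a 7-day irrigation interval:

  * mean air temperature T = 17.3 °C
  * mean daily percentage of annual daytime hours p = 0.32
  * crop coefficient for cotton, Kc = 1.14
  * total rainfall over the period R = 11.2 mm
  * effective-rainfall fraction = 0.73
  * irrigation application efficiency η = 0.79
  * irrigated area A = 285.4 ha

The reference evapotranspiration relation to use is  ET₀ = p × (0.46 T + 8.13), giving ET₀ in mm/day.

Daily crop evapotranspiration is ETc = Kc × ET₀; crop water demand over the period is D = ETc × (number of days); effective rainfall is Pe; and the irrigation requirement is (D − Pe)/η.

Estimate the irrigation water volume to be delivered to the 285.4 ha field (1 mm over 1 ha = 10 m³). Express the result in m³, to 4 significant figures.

118900 m³

ET₀ = 0.32 × (0.46 × 17.3 + 8.13) = 0.32 × 16.088 = 5.1482 mm/d
ETc = Kc × ET₀ = 1.14 × 5.1482 = 5.8689 mm/d
Crop demand D = ETc × 7 d = 5.8689 × 7 = 41.082 mm
Pe = 0.73 × 11.2 = 8.176 mm
D − Pe = 41.082 − 8.176 = 32.906 mm
Gross irrigation = 32.906 / 0.79 = 41.653 mm
Volume = 41.653 mm × 285.4 ha × 10 = 118877.7 m³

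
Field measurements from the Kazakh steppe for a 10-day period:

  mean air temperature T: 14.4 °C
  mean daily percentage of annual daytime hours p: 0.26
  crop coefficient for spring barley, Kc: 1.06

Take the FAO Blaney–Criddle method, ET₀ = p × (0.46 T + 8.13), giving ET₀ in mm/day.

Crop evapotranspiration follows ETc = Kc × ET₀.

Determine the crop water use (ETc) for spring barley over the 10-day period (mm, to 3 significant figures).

40.7 mm

ET₀ = 0.26 × (0.46 × 14.4 + 8.13) = 0.26 × 14.754 = 3.8360 mm/d
ETc = Kc × ET₀ = 1.06 × 3.8360 = 4.0662 mm/d
Over 10 days: 4.0662 × 10 = 40.662 mm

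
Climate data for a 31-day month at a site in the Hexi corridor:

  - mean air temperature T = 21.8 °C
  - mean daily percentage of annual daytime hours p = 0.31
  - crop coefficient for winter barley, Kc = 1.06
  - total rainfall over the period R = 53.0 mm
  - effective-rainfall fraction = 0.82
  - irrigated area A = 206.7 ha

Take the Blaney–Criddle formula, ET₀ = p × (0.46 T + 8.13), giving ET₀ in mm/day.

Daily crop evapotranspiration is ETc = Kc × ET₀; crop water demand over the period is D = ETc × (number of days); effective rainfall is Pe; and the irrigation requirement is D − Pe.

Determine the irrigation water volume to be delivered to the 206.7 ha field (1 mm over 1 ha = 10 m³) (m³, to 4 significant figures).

292500 m³

ET₀ = 0.31 × (0.46 × 21.8 + 8.13) = 0.31 × 18.158 = 5.6290 mm/d
ETc = Kc × ET₀ = 1.06 × 5.6290 = 5.9667 mm/d
Crop demand D = ETc × 31 d = 5.9667 × 31 = 184.968 mm
Pe = 0.82 × 53.0 = 43.460 mm
D − Pe = 184.968 − 43.460 = 141.508 mm
Volume = 141.508 mm × 206.7 ha × 10 = 292497.0 m³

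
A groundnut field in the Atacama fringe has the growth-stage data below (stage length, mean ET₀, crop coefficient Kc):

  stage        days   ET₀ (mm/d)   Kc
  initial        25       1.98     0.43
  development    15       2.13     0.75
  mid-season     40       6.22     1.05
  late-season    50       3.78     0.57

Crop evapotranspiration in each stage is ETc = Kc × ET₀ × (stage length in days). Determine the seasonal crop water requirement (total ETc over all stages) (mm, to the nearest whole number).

414 mm

initial: 0.43 × 1.98 × 25 = 21.29 mm
development: 0.75 × 2.13 × 15 = 23.96 mm
mid-season: 1.05 × 6.22 × 40 = 261.24 mm
late-season: 0.57 × 3.78 × 50 = 107.73 mm
Seasonal total = 414.22 mm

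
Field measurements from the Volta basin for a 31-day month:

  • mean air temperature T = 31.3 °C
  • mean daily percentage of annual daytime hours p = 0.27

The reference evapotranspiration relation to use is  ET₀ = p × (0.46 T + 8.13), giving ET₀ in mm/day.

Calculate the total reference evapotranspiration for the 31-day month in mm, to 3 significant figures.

189 mm

ET₀ = 0.27 × (0.46 × 31.3 + 8.13) = 0.27 × 22.528 = 6.0826 mm/d
Monthly total = 6.0826 × 31 = 188.561 mm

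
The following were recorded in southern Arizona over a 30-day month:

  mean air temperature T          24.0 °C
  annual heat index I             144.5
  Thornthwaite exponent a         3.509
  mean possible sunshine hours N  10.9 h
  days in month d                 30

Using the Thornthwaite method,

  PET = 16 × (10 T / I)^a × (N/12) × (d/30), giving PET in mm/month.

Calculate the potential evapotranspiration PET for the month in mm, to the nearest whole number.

10T/I = 10 × 24.0 / 144.5 = 1.6609
(10T/I)^a = 1.6609^3.509 = 5.9318
Uncorrected PET = 16 × 5.9318 = 94.909 mm
Correction = (N/12)(d/30) = (10.9/12)(30/30) = 0.9083
PET = 94.909 × 0.9083 = 86.206 mm/month

86 mm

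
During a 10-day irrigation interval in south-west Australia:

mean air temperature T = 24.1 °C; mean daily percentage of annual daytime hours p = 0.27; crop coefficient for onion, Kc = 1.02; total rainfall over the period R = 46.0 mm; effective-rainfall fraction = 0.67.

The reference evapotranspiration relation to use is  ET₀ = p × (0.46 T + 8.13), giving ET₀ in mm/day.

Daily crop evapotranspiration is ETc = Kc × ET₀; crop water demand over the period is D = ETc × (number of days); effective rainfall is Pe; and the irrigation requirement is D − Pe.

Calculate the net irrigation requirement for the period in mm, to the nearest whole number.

22 mm

ET₀ = 0.27 × (0.46 × 24.1 + 8.13) = 0.27 × 19.216 = 5.1883 mm/d
ETc = Kc × ET₀ = 1.02 × 5.1883 = 5.2921 mm/d
Crop demand D = ETc × 10 d = 5.2921 × 10 = 52.921 mm
Pe = 0.67 × 46.0 = 30.820 mm
D − Pe = 52.921 − 30.820 = 22.101 mm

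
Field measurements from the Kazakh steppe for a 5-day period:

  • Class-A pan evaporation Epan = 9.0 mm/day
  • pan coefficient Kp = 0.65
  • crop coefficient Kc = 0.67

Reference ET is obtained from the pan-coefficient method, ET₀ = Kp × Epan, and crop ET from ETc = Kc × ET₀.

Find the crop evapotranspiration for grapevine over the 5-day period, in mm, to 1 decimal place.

19.6 mm

ET₀ = 0.65 × 9.0 = 5.8500 mm/d
ETc = Kc × ET₀ = 0.67 × 5.8500 = 3.9195 mm/d
Over 5 days: 3.9195 × 5 = 19.598 mm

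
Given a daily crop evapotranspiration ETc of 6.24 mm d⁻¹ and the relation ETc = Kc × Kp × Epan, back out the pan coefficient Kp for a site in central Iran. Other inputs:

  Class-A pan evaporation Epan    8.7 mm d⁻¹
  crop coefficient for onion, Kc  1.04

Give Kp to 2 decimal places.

0.69

ETc = Kc × Kp × Epan  ⇒  Kp = ETc / (Kc × Epan)
Kp = 6.24 / (1.04 × 8.7) = 6.24 / 9.048 = 0.6897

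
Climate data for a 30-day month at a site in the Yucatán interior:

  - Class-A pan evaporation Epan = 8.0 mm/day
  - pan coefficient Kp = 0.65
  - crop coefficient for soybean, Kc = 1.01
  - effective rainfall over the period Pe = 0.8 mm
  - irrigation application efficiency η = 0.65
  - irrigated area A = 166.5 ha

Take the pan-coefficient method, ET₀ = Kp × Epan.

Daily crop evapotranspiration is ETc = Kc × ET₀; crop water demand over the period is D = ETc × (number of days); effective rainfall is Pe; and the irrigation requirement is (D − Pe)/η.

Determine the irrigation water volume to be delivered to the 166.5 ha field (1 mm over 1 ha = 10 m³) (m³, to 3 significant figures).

402000 m³

ET₀ = 0.65 × 8.0 = 5.2000 mm/d
ETc = Kc × ET₀ = 1.01 × 5.2000 = 5.2520 mm/d
Crop demand D = ETc × 30 d = 5.2520 × 30 = 157.560 mm
D − Pe = 157.560 − 0.8 = 156.760 mm
Gross irrigation = 156.760 / 0.65 = 241.169 mm
Volume = 241.169 mm × 166.5 ha × 10 = 401546.4 m³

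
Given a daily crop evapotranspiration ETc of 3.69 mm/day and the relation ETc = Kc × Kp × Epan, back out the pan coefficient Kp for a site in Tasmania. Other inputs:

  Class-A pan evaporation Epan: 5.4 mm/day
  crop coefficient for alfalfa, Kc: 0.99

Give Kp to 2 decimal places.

0.69

ETc = Kc × Kp × Epan  ⇒  Kp = ETc / (Kc × Epan)
Kp = 3.69 / (0.99 × 5.4) = 3.69 / 5.346 = 0.6902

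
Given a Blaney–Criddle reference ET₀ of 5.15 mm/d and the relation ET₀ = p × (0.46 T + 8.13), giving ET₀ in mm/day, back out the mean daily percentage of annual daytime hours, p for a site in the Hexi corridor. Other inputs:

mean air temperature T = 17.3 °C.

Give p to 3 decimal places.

0.320

p = ET₀ / (0.46 T + 8.13) = 5.15 / (0.46 × 17.3 + 8.13) = 5.15 / 16.088 = 0.3201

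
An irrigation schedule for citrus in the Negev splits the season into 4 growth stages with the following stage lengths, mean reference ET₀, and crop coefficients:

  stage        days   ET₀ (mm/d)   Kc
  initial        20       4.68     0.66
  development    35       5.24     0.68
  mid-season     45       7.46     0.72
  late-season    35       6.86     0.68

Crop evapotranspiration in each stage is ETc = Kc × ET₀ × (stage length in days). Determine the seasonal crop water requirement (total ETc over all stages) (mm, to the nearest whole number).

initial: 0.66 × 4.68 × 20 = 61.78 mm
development: 0.68 × 5.24 × 35 = 124.71 mm
mid-season: 0.72 × 7.46 × 45 = 241.70 mm
late-season: 0.68 × 6.86 × 35 = 163.27 mm
Seasonal total = 591.46 mm

591 mm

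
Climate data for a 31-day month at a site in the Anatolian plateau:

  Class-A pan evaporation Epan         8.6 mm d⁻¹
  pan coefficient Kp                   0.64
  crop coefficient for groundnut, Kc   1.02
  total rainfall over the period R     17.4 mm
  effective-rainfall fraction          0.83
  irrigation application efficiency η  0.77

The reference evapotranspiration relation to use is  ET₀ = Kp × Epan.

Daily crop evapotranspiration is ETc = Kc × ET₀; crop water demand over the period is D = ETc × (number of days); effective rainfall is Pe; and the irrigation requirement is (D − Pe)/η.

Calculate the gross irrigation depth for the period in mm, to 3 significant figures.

ET₀ = 0.64 × 8.6 = 5.5040 mm/d
ETc = Kc × ET₀ = 1.02 × 5.5040 = 5.6141 mm/d
Crop demand D = ETc × 31 d = 5.6141 × 31 = 174.037 mm
Pe = 0.83 × 17.4 = 14.442 mm
D − Pe = 174.037 − 14.442 = 159.595 mm
Gross irrigation = 159.595 / 0.77 = 207.266 mm

207 mm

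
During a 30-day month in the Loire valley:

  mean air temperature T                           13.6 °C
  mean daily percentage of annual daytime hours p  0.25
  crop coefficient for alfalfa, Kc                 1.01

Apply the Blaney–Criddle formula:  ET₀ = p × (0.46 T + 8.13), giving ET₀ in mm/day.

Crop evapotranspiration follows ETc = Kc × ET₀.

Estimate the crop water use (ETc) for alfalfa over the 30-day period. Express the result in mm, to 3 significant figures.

109 mm

ET₀ = 0.25 × (0.46 × 13.6 + 8.13) = 0.25 × 14.386 = 3.5965 mm/d
ETc = Kc × ET₀ = 1.01 × 3.5965 = 3.6325 mm/d
Over 30 days: 3.6325 × 30 = 108.975 mm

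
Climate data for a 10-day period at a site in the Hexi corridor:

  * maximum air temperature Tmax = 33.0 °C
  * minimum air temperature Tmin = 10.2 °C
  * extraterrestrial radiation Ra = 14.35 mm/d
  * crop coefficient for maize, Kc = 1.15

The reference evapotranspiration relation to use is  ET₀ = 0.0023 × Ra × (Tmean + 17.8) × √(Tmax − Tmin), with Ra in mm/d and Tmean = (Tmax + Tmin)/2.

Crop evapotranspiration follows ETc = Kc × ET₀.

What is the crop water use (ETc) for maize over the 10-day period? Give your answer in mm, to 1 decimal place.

Tmean = (33.0 + 10.2)/2 = 21.60 °C
ET₀ = 0.0023 × 14.35 × (21.60 + 17.8) × √22.8 = 0.0023 × 14.35 × 39.40 × 4.7749 = 6.2093 mm/d
ETc = Kc × ET₀ = 1.15 × 6.2093 = 7.1407 mm/d
Over 10 days: 7.1407 × 10 = 71.407 mm

71.4 mm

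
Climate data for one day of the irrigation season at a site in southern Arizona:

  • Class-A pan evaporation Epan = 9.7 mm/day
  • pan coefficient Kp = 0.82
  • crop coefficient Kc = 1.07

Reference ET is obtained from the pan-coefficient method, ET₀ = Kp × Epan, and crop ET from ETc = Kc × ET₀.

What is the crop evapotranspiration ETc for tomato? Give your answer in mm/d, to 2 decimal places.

ET₀ = 0.82 × 9.7 = 7.9540 mm/d
ETc = Kc × ET₀ = 1.07 × 7.9540 = 8.5108 mm/d

8.51 mm/d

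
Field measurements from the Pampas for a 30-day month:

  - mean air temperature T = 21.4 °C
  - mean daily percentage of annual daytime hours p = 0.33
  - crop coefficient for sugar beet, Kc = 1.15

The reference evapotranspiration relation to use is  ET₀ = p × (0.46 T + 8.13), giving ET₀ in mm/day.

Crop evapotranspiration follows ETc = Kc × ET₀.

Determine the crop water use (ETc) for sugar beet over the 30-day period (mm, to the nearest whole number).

ET₀ = 0.33 × (0.46 × 21.4 + 8.13) = 0.33 × 17.974 = 5.9314 mm/d
ETc = Kc × ET₀ = 1.15 × 5.9314 = 6.8211 mm/d
Over 30 days: 6.8211 × 30 = 204.633 mm

205 mm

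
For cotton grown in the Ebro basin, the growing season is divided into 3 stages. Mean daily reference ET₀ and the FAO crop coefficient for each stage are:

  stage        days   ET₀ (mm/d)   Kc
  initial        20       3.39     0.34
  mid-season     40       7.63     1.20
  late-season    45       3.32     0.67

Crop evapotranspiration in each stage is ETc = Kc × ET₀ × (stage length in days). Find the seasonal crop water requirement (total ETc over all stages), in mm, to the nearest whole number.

initial: 0.34 × 3.39 × 20 = 23.05 mm
mid-season: 1.20 × 7.63 × 40 = 366.24 mm
late-season: 0.67 × 3.32 × 45 = 100.10 mm
Seasonal total = 489.39 mm

489 mm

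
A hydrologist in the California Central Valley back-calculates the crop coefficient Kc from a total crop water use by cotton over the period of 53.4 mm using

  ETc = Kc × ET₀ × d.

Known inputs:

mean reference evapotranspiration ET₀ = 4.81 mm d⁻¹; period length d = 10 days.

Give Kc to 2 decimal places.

ETc = Kc × ET₀ × d  ⇒  Kc = ETc / (ET₀ × d)
Kc = 53.4 / (4.81 × 10) = 53.4 / 48.10 = 1.1102

1.11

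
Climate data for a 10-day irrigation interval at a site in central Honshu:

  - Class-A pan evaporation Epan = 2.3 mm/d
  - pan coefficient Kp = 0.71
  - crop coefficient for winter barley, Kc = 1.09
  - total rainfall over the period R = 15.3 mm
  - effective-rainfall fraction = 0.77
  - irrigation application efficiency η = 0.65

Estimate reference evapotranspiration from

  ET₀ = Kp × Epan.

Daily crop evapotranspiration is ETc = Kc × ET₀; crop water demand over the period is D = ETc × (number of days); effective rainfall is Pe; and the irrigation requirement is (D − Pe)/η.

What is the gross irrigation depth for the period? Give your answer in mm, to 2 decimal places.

9.26 mm

ET₀ = 0.71 × 2.3 = 1.6330 mm/d
ETc = Kc × ET₀ = 1.09 × 1.6330 = 1.7800 mm/d
Crop demand D = ETc × 10 d = 1.7800 × 10 = 17.800 mm
Pe = 0.77 × 15.3 = 11.781 mm
D − Pe = 17.800 − 11.781 = 6.019 mm
Gross irrigation = 6.019 / 0.65 = 9.260 mm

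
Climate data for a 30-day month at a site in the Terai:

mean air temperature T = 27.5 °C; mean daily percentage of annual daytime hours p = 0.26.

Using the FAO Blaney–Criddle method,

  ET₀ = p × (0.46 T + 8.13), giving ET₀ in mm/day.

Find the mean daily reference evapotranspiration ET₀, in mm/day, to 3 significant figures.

5.40 mm/day

ET₀ = 0.26 × (0.46 × 27.5 + 8.13) = 0.26 × 20.780 = 5.4028 mm/d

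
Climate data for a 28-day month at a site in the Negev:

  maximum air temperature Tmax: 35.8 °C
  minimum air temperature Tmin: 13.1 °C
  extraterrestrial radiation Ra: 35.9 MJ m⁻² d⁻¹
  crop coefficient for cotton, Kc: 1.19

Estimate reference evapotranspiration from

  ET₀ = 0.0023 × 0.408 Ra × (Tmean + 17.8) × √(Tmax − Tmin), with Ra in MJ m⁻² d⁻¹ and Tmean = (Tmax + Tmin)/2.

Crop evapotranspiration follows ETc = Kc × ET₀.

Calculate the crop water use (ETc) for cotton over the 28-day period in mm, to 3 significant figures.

226 mm

Tmean = (35.8 + 13.1)/2 = 24.45 °C
0.408 Ra = 0.408 × 35.9 = 14.6472 mm/d equivalent
ET₀ = 0.0023 × 14.6472 × (24.45 + 17.8) × √22.7 = 0.0023 × 14.6472 × 42.25 × 4.7645 = 6.7815 mm/d
ETc = Kc × ET₀ = 1.19 × 6.7815 = 8.0700 mm/d
Over 28 days: 8.0700 × 28 = 225.960 mm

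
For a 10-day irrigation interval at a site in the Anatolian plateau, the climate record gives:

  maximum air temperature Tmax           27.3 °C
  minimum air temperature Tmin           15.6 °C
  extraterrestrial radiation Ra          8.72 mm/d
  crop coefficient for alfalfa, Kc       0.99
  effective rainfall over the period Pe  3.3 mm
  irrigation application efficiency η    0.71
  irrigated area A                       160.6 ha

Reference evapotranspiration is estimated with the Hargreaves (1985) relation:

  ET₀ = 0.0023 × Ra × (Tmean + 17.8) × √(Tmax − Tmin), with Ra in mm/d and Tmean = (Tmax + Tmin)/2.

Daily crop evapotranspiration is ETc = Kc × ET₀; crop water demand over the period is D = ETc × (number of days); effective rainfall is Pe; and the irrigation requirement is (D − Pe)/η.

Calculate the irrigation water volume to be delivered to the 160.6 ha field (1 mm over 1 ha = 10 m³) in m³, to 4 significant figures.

Tmean = (27.3 + 15.6)/2 = 21.45 °C
ET₀ = 0.0023 × 8.72 × (21.45 + 17.8) × √11.7 = 0.0023 × 8.72 × 39.25 × 3.4205 = 2.6926 mm/d
ETc = Kc × ET₀ = 0.99 × 2.6926 = 2.6657 mm/d
Crop demand D = ETc × 10 d = 2.6657 × 10 = 26.657 mm
D − Pe = 26.657 − 3.3 = 23.357 mm
Gross irrigation = 23.357 / 0.71 = 32.897 mm
Volume = 32.897 mm × 160.6 ha × 10 = 52832.6 m³

52830 m³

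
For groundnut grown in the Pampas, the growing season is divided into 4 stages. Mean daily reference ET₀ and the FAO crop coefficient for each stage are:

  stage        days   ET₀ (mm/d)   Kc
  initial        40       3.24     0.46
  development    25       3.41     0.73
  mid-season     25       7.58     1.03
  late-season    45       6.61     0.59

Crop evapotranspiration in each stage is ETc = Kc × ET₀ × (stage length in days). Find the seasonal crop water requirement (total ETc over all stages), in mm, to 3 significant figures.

493 mm

initial: 0.46 × 3.24 × 40 = 59.62 mm
development: 0.73 × 3.41 × 25 = 62.23 mm
mid-season: 1.03 × 7.58 × 25 = 195.19 mm
late-season: 0.59 × 6.61 × 45 = 175.50 mm
Seasonal total = 492.54 mm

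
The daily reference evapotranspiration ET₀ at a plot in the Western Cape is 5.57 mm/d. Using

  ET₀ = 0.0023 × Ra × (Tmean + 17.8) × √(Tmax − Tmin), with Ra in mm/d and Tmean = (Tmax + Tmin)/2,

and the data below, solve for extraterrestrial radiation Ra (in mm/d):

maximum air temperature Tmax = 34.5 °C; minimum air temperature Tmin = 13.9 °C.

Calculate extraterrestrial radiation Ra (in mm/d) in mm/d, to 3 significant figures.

Tmean = 24.20 °C; √ΔT = 4.5387
Ra = ET₀ / [0.0023 × (Tmean+17.8) × √ΔT] = 5.57 / (0.0023 × 42.00 × 4.5387) = 12.704 mm/d

12.7 mm/d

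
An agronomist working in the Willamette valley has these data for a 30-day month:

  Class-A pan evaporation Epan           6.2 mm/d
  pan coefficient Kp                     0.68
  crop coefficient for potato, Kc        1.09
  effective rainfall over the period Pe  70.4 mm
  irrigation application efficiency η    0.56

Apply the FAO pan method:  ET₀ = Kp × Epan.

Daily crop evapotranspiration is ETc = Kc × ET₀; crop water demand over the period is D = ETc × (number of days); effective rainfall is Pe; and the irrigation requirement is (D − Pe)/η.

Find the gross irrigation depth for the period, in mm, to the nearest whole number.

120 mm

ET₀ = 0.68 × 6.2 = 4.2160 mm/d
ETc = Kc × ET₀ = 1.09 × 4.2160 = 4.5954 mm/d
Crop demand D = ETc × 30 d = 4.5954 × 30 = 137.862 mm
D − Pe = 137.862 − 70.4 = 67.462 mm
Gross irrigation = 67.462 / 0.56 = 120.468 mm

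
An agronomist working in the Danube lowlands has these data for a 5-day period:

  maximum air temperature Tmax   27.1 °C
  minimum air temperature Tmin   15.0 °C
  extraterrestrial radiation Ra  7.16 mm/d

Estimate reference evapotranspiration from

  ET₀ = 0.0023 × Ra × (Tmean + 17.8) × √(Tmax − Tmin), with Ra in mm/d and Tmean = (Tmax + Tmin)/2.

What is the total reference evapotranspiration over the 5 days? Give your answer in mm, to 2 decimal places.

11.13 mm

Tmean = (27.1 + 15.0)/2 = 21.05 °C
ET₀ = 0.0023 × 7.16 × (21.05 + 17.8) × √12.1 = 0.0023 × 7.16 × 38.85 × 3.4785 = 2.2255 mm/d
Over 5 days: 2.2255 × 5 = 11.128 mm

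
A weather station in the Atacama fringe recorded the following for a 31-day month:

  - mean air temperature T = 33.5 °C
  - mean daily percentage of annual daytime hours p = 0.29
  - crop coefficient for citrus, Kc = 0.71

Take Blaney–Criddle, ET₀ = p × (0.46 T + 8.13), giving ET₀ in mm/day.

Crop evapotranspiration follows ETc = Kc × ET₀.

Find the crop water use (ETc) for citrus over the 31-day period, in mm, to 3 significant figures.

ET₀ = 0.29 × (0.46 × 33.5 + 8.13) = 0.29 × 23.540 = 6.8266 mm/d
ETc = Kc × ET₀ = 0.71 × 6.8266 = 4.8469 mm/d
Over 31 days: 4.8469 × 31 = 150.254 mm

150 mm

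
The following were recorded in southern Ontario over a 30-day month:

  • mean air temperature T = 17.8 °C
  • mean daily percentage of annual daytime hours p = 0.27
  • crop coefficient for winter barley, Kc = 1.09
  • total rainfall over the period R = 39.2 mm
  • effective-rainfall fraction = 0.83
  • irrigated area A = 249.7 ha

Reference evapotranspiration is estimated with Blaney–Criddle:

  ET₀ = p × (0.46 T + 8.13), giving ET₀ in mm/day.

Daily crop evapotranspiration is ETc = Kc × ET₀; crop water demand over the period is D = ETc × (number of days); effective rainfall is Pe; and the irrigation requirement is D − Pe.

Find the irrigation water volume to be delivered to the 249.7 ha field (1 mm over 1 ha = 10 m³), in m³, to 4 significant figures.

ET₀ = 0.27 × (0.46 × 17.8 + 8.13) = 0.27 × 16.318 = 4.4059 mm/d
ETc = Kc × ET₀ = 1.09 × 4.4059 = 4.8024 mm/d
Crop demand D = ETc × 30 d = 4.8024 × 30 = 144.072 mm
Pe = 0.83 × 39.2 = 32.536 mm
D − Pe = 144.072 − 32.536 = 111.536 mm
Volume = 111.536 mm × 249.7 ha × 10 = 278505.4 m³

278500 m³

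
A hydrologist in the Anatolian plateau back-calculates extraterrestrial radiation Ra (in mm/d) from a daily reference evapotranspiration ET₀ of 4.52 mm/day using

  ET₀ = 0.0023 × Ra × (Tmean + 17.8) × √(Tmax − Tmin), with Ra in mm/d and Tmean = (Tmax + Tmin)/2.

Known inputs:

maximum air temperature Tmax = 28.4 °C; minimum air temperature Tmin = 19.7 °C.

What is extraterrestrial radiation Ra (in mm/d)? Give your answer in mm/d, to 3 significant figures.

Tmean = 24.05 °C; √ΔT = 2.9496
Ra = ET₀ / [0.0023 × (Tmean+17.8) × √ΔT] = 4.52 / (0.0023 × 41.85 × 2.9496) = 15.920 mm/d

15.9 mm/d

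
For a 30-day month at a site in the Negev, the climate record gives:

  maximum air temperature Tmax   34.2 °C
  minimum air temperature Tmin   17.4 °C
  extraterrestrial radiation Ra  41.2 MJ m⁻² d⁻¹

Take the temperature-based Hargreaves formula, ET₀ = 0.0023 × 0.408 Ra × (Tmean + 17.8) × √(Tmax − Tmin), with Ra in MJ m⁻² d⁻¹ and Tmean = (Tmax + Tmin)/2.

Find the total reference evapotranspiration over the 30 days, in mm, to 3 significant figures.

Tmean = (34.2 + 17.4)/2 = 25.80 °C
0.408 Ra = 0.408 × 41.2 = 16.8096 mm/d equivalent
ET₀ = 0.0023 × 16.8096 × (25.80 + 17.8) × √16.8 = 0.0023 × 16.8096 × 43.60 × 4.0988 = 6.9092 mm/d
Over 30 days: 6.9092 × 30 = 207.276 mm

207 mm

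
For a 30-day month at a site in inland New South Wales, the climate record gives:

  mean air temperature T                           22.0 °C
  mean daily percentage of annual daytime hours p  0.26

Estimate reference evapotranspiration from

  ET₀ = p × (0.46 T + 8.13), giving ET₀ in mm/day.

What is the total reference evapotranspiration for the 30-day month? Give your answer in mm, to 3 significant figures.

142 mm

ET₀ = 0.26 × (0.46 × 22.0 + 8.13) = 0.26 × 18.250 = 4.7450 mm/d
Monthly total = 4.7450 × 30 = 142.350 mm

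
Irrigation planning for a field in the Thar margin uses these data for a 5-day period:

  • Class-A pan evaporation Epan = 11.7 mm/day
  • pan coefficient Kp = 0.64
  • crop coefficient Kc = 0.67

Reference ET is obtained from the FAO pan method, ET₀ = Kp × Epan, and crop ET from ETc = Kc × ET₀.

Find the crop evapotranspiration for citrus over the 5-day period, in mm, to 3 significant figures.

ET₀ = 0.64 × 11.7 = 7.4880 mm/d
ETc = Kc × ET₀ = 0.67 × 7.4880 = 5.0170 mm/d
Over 5 days: 5.0170 × 5 = 25.085 mm

25.1 mm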